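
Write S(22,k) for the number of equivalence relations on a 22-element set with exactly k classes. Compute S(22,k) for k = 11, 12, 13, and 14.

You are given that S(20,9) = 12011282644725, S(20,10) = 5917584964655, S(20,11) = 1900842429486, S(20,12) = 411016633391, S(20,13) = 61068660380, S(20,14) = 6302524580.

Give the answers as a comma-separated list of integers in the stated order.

[21] T[21,10]:10*5917584964655+12011282644725=71187132291275 · T[21,11]:11*1900842429486+5917584964655=26826851689001 · T[21,12]:12*411016633391+1900842429486=6833042030178 · T[21,13]:13*61068660380+411016633391=1204909218331 · T[21,14]:14*6302524580+61068660380=149304004500
[22] T[22,11]:11*26826851689001+71187132291275=366282500870286 · T[22,12]:12*6833042030178+26826851689001=108823356051137 · T[22,13]:13*1204909218331+6833042030178=22496861868481 · T[22,14]:14*149304004500+1204909218331=3295165281331
Read S(22,11) = 366282500870286, S(22,12) = 108823356051137, S(22,13) = 22496861868481, S(22,14) = 3295165281331.

366282500870286, 108823356051137, 22496861868481, 3295165281331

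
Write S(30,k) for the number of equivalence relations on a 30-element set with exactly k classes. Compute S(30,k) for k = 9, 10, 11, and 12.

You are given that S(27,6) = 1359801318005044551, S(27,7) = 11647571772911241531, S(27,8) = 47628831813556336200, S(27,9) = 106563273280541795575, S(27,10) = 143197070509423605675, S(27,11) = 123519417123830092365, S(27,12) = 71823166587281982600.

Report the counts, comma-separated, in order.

[28] T[28,7]:7*11647571772911241531+1359801318005044551=82892803728383735268 · T[28,8]:8*47628831813556336200+11647571772911241531=392678226281361931131 · T[28,9]:9*106563273280541795575+47628831813556336200=1006698291338432496375 · T[28,10]:10*143197070509423605675+106563273280541795575=1538533978374777852325 · T[28,11]:11*123519417123830092365+143197070509423605675=1501910658871554621690 · T[28,12]:12*71823166587281982600+123519417123830092365=985397416171213883565
[29] T[29,8]:8*392678226281361931131+82892803728383735268=3224318613979279184316 · T[29,9]:9*1006698291338432496375+392678226281361931131=9452962848327254398506 · T[29,10]:10*1538533978374777852325+1006698291338432496375=16392038075086211019625 · T[29,11]:11*1501910658871554621690+1538533978374777852325=18059551225961878690915 · T[29,12]:12*985397416171213883565+1501910658871554621690=13326679652926121224470
[30] T[30,9]:9*9452962848327254398506+3224318613979279184316=88300984248924568770870 · T[30,10]:10*16392038075086211019625+9452962848327254398506=173373343599189364594756 · T[30,11]:11*18059551225961878690915+16392038075086211019625=215047101560666876619690 · T[30,12]:12*13326679652926121224470+18059551225961878690915=177979707061075333384555
Read S(30,9) = 88300984248924568770870, S(30,10) = 173373343599189364594756, S(30,11) = 215047101560666876619690, S(30,12) = 177979707061075333384555.

88300984248924568770870, 173373343599189364594756, 215047101560666876619690, 177979707061075333384555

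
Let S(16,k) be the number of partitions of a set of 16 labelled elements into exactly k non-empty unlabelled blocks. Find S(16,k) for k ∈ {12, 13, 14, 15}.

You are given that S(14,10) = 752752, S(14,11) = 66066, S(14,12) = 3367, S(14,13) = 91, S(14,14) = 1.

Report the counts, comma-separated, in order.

2757118, 165620, 6020, 120

row 15: T[15][11]=11·66066+752752=1479478  T[15][12]=12·3367+66066=106470  T[15][13]=13·91+3367=4550  T[15][14]=14·1+91=105  T[15][15]=15·0+1=1
row 16: T[16][12]=12·106470+1479478=2757118  T[16][13]=13·4550+106470=165620  T[16][14]=14·105+4550=6020  T[16][15]=15·1+105=120
Read S(16,12) = 2757118, S(16,13) = 165620, S(16,14) = 6020, S(16,15) = 120.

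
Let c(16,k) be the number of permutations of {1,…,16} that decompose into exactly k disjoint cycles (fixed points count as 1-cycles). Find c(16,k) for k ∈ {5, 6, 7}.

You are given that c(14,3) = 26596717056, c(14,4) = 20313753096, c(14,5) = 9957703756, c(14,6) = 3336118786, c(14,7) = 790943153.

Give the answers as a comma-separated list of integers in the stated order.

[15] T[15,4]:14*20313753096+26596717056=310989260400 · T[15,5]:14*9957703756+20313753096=159721605680 · T[15,6]:14*3336118786+9957703756=56663366760 · T[15,7]:14*790943153+3336118786=14409322928
[16] T[16,5]:15*159721605680+310989260400=2706813345600 · T[16,6]:15*56663366760+159721605680=1009672107080 · T[16,7]:15*14409322928+56663366760=272803210680
Read c(16,5) = 2706813345600, c(16,6) = 1009672107080, c(16,7) = 272803210680.

2706813345600, 1009672107080, 272803210680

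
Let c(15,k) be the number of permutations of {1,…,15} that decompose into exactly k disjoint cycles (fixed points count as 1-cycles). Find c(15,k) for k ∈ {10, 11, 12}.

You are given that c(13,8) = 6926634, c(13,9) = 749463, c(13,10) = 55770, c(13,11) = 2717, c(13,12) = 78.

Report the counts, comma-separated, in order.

37312275, 2749747, 143325

[14] T[14,9]:13*749463+6926634=16669653 · T[14,10]:13*55770+749463=1474473 · T[14,11]:13*2717+55770=91091 · T[14,12]:13*78+2717=3731
[15] T[15,10]:14*1474473+16669653=37312275 · T[15,11]:14*91091+1474473=2749747 · T[15,12]:14*3731+91091=143325
Read c(15,10) = 37312275, c(15,11) = 2749747, c(15,12) = 143325.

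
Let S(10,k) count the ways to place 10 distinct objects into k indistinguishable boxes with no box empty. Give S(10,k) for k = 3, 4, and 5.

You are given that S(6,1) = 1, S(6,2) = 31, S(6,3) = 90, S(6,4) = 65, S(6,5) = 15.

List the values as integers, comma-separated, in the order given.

9330, 34105, 42525

[7] T[7,1]:1*1+0=1 · T[7,2]:2*31+1=63 · T[7,3]:3*90+31=301 · T[7,4]:4*65+90=350 · T[7,5]:5*15+65=140
[8] T[8,1]:1*1+0=1 · T[8,2]:2*63+1=127 · T[8,3]:3*301+63=966 · T[8,4]:4*350+301=1701 · T[8,5]:5*140+350=1050
[9] T[9,2]:2*127+1=255 · T[9,3]:3*966+127=3025 · T[9,4]:4*1701+966=7770 · T[9,5]:5*1050+1701=6951
[10] T[10,3]:3*3025+255=9330 · T[10,4]:4*7770+3025=34105 · T[10,5]:5*6951+7770=42525
Read S(10,3) = 9330, S(10,4) = 34105, S(10,5) = 42525.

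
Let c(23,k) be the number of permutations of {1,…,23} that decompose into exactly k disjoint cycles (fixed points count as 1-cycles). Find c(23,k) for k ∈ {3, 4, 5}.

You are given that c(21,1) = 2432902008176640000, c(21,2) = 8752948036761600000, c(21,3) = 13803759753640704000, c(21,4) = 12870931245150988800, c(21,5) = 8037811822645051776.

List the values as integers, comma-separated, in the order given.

6756146673770930688000, 6548684852703068697600, 4280722865357147142912

row 22: T[22][2]=21·8752948036761600000+2432902008176640000=186244810780170240000  T[22][3]=21·13803759753640704000+8752948036761600000=298631902863216384000  T[22][4]=21·12870931245150988800+13803759753640704000=284093315901811468800  T[22][5]=21·8037811822645051776+12870931245150988800=181664979520697076096
row 23: T[23][3]=22·298631902863216384000+186244810780170240000=6756146673770930688000  T[23][4]=22·284093315901811468800+298631902863216384000=6548684852703068697600  T[23][5]=22·181664979520697076096+284093315901811468800=4280722865357147142912
Read c(23,3) = 6756146673770930688000, c(23,4) = 6548684852703068697600, c(23,5) = 4280722865357147142912.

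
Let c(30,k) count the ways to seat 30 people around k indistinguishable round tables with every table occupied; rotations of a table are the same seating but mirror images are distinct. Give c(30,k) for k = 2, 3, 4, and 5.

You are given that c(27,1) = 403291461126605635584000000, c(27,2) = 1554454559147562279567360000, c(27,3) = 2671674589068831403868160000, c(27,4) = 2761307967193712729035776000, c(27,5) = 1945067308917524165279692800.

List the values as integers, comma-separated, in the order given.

[28] T[28,1]:27*403291461126605635584000000+0=10888869450418352160768000000 · T[28,2]:27*1554454559147562279567360000+403291461126605635584000000=42373564558110787183902720000 · T[28,3]:27*2671674589068831403868160000+1554454559147562279567360000=73689668464006010184007680000 · T[28,4]:27*2761307967193712729035776000+2671674589068831403868160000=77226989703299075087834112000 · T[28,5]:27*1945067308917524165279692800+2761307967193712729035776000=55278125307966865191587481600
[29] T[29,1]:28*10888869450418352160768000000+0=304888344611713860501504000000 · T[29,2]:28*42373564558110787183902720000+10888869450418352160768000000=1197348677077520393310044160000 · T[29,3]:28*73689668464006010184007680000+42373564558110787183902720000=2105684281550279072336117760000 · T[29,4]:28*77226989703299075087834112000+73689668464006010184007680000=2236045380156380112643362816000 · T[29,5]:28*55278125307966865191587481600+77226989703299075087834112000=1625014498326371300452283596800
[30] T[30,2]:29*1197348677077520393310044160000+304888344611713860501504000000=35027999979859805266492784640000 · T[30,3]:29*2105684281550279072336117760000+1197348677077520393310044160000=62262192842035613491057459200000 · T[30,4]:29*2236045380156380112643362816000+2105684281550279072336117760000=66951000306085302338993639424000 · T[30,5]:29*1625014498326371300452283596800+2236045380156380112643362816000=49361465831621147825759587123200
Read c(30,2) = 35027999979859805266492784640000, c(30,3) = 62262192842035613491057459200000, c(30,4) = 66951000306085302338993639424000, c(30,5) = 49361465831621147825759587123200.

35027999979859805266492784640000, 62262192842035613491057459200000, 66951000306085302338993639424000, 49361465831621147825759587123200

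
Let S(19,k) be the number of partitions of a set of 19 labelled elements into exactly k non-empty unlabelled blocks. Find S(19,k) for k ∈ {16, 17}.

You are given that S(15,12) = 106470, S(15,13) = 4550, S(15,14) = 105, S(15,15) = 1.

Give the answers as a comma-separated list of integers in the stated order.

527136, 12597

@16  (16,13):4550·13+106470→165620, (16,14):105·14+4550→6020, (16,15):1·15+105→120, (16,16):0·16+1→1
@17  (17,14):6020·14+165620→249900, (17,15):120·15+6020→7820, (17,16):1·16+120→136, (17,17):0·17+1→1
@18  (18,15):7820·15+249900→367200, (18,16):136·16+7820→9996, (18,17):1·17+136→153
@19  (19,16):9996·16+367200→527136, (19,17):153·17+9996→12597
Read S(19,16) = 527136, S(19,17) = 12597.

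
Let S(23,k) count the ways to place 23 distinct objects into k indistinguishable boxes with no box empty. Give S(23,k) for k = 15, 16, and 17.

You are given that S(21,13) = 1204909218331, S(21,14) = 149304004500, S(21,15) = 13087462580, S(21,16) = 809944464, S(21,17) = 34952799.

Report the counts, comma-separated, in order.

8479404429331, 762361127264, 49916988803

row 22: T[22][14]=14·149304004500+1204909218331=3295165281331  T[22][15]=15·13087462580+149304004500=345615943200  T[22][16]=16·809944464+13087462580=26046574004  T[22][17]=17·34952799+809944464=1404142047
row 23: T[23][15]=15·345615943200+3295165281331=8479404429331  T[23][16]=16·26046574004+345615943200=762361127264  T[23][17]=17·1404142047+26046574004=49916988803
Read S(23,15) = 8479404429331, S(23,16) = 762361127264, S(23,17) = 49916988803.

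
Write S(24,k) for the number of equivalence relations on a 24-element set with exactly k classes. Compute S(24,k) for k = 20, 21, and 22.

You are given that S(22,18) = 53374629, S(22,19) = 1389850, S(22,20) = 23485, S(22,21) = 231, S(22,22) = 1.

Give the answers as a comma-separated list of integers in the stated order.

116972779, 2454606, 33902

i=23: T(23,19)=53374629+19·1389850=79781779 | T(23,20)=1389850+20·23485=1859550 | T(23,21)=23485+21·231=28336 | T(23,22)=231+22·1=253
i=24: T(24,20)=79781779+20·1859550=116972779 | T(24,21)=1859550+21·28336=2454606 | T(24,22)=28336+22·253=33902
Read S(24,20) = 116972779, S(24,21) = 2454606, S(24,22) = 33902.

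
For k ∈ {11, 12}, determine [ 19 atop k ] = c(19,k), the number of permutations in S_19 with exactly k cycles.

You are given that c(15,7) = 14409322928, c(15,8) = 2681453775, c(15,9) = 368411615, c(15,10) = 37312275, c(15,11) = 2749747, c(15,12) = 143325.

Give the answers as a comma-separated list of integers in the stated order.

i=16: T(16,8)=14409322928+15·2681453775=54631129553 | T(16,9)=2681453775+15·368411615=8207628000 | T(16,10)=368411615+15·37312275=928095740 | T(16,11)=37312275+15·2749747=78558480 | T(16,12)=2749747+15·143325=4899622
i=17: T(17,9)=54631129553+16·8207628000=185953177553 | T(17,10)=8207628000+16·928095740=23057159840 | T(17,11)=928095740+16·78558480=2185031420 | T(17,12)=78558480+16·4899622=156952432
i=18: T(18,10)=185953177553+17·23057159840=577924894833 | T(18,11)=23057159840+17·2185031420=60202693980 | T(18,12)=2185031420+17·156952432=4853222764
i=19: T(19,11)=577924894833+18·60202693980=1661573386473 | T(19,12)=60202693980+18·4853222764=147560703732
Read c(19,11) = 1661573386473, c(19,12) = 147560703732.

1661573386473, 147560703732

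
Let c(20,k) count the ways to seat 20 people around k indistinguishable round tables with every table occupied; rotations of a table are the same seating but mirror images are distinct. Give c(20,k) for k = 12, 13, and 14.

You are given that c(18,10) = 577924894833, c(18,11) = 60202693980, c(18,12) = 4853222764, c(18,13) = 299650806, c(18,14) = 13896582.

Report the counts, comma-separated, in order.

i=19: T(19,11)=577924894833+18·60202693980=1661573386473 | T(19,12)=60202693980+18·4853222764=147560703732 | T(19,13)=4853222764+18·299650806=10246937272 | T(19,14)=299650806+18·13896582=549789282
i=20: T(20,12)=1661573386473+19·147560703732=4465226757381 | T(20,13)=147560703732+19·10246937272=342252511900 | T(20,14)=10246937272+19·549789282=20692933630
Read c(20,12) = 4465226757381, c(20,13) = 342252511900, c(20,14) = 20692933630.

4465226757381, 342252511900, 20692933630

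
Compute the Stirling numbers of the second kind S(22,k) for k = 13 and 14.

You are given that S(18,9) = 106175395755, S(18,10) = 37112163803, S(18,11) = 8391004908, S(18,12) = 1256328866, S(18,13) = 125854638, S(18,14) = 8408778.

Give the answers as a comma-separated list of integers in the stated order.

@19  (19,10):37112163803·10+106175395755→477297033785, (19,11):8391004908·11+37112163803→129413217791, (19,12):1256328866·12+8391004908→23466951300, (19,13):125854638·13+1256328866→2892439160, (19,14):8408778·14+125854638→243577530
@20  (20,11):129413217791·11+477297033785→1900842429486, (20,12):23466951300·12+129413217791→411016633391, (20,13):2892439160·13+23466951300→61068660380, (20,14):243577530·14+2892439160→6302524580
@21  (21,12):411016633391·12+1900842429486→6833042030178, (21,13):61068660380·13+411016633391→1204909218331, (21,14):6302524580·14+61068660380→149304004500
@22  (22,13):1204909218331·13+6833042030178→22496861868481, (22,14):149304004500·14+1204909218331→3295165281331
Read S(22,13) = 22496861868481, S(22,14) = 3295165281331.

22496861868481, 3295165281331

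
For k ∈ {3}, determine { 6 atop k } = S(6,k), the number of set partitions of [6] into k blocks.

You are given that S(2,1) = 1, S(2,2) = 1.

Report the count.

90

r3: T_3,1=1×1+0=1; T_3,2=2×1+1=3; T_3,3=3×0+1=1
r4: T_4,1=1×1+0=1; T_4,2=2×3+1=7; T_4,3=3×1+3=6
r5: T_5,2=2×7+1=15; T_5,3=3×6+7=25
r6: T_6,3=3×25+15=90
Read S(6,3) = 90.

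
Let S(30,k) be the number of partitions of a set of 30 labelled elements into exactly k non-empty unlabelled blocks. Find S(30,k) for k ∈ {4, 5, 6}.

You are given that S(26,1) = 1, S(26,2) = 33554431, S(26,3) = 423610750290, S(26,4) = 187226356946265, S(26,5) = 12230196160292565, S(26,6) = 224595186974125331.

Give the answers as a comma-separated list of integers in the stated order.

@27  (27,1):1·1+0→1, (27,2):33554431·2+1→67108863, (27,3):423610750290·3+33554431→1270865805301, (27,4):187226356946265·4+423610750290→749329038535350, (27,5):12230196160292565·5+187226356946265→61338207158409090, (27,6):224595186974125331·6+12230196160292565→1359801318005044551
@28  (28,2):67108863·2+1→134217727, (28,3):1270865805301·3+67108863→3812664524766, (28,4):749329038535350·4+1270865805301→2998587019946701, (28,5):61338207158409090·5+749329038535350→307440364830580800, (28,6):1359801318005044551·6+61338207158409090→8220146115188676396
@29  (29,3):3812664524766·3+134217727→11438127792025, (29,4):2998587019946701·4+3812664524766→11998160744311570, (29,5):307440364830580800·5+2998587019946701→1540200411172850701, (29,6):8220146115188676396·6+307440364830580800→49628317055962639176
@30  (30,4):11998160744311570·4+11438127792025→48004081105038305, (30,5):1540200411172850701·5+11998160744311570→7713000216608565075, (30,6):49628317055962639176·6+1540200411172850701→299310102746948685757
Read S(30,4) = 48004081105038305, S(30,5) = 7713000216608565075, S(30,6) = 299310102746948685757.

48004081105038305, 7713000216608565075, 299310102746948685757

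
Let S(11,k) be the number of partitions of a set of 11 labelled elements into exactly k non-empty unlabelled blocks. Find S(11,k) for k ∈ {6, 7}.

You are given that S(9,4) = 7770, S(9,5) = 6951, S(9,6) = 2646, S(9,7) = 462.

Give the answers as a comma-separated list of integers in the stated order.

179487, 63987

i=10: T(10,5)=7770+5·6951=42525 | T(10,6)=6951+6·2646=22827 | T(10,7)=2646+7·462=5880
i=11: T(11,6)=42525+6·22827=179487 | T(11,7)=22827+7·5880=63987
Read S(11,6) = 179487, S(11,7) = 63987.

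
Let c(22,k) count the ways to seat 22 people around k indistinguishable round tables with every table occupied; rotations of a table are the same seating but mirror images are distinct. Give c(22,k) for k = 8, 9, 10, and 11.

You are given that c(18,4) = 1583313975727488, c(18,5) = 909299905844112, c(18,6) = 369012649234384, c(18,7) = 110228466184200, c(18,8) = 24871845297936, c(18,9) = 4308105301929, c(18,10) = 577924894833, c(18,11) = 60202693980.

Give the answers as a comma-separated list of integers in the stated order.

7744654310169576800, 1634980697246583456, 276019109275035346, 37600535086859745

i=19: T(19,5)=1583313975727488+18·909299905844112=17950712280921504 | T(19,6)=909299905844112+18·369012649234384=7551527592063024 | T(19,7)=369012649234384+18·110228466184200=2353125040549984 | T(19,8)=110228466184200+18·24871845297936=557921681547048 | T(19,9)=24871845297936+18·4308105301929=102417740732658 | T(19,10)=4308105301929+18·577924894833=14710753408923 | T(19,11)=577924894833+18·60202693980=1661573386473
i=20: T(20,6)=17950712280921504+19·7551527592063024=161429736530118960 | T(20,7)=7551527592063024+19·2353125040549984=52260903362512720 | T(20,8)=2353125040549984+19·557921681547048=12953636989943896 | T(20,9)=557921681547048+19·102417740732658=2503858755467550 | T(20,10)=102417740732658+19·14710753408923=381922055502195 | T(20,11)=14710753408923+19·1661573386473=46280647751910
i=21: T(21,7)=161429736530118960+20·52260903362512720=1206647803780373360 | T(21,8)=52260903362512720+20·12953636989943896=311333643161390640 | T(21,9)=12953636989943896+20·2503858755467550=63030812099294896 | T(21,10)=2503858755467550+20·381922055502195=10142299865511450 | T(21,11)=381922055502195+20·46280647751910=1307535010540395
i=22: T(22,8)=1206647803780373360+21·311333643161390640=7744654310169576800 | T(22,9)=311333643161390640+21·63030812099294896=1634980697246583456 | T(22,10)=63030812099294896+21·10142299865511450=276019109275035346 | T(22,11)=10142299865511450+21·1307535010540395=37600535086859745
Read c(22,8) = 7744654310169576800, c(22,9) = 1634980697246583456, c(22,10) = 276019109275035346, c(22,11) = 37600535086859745.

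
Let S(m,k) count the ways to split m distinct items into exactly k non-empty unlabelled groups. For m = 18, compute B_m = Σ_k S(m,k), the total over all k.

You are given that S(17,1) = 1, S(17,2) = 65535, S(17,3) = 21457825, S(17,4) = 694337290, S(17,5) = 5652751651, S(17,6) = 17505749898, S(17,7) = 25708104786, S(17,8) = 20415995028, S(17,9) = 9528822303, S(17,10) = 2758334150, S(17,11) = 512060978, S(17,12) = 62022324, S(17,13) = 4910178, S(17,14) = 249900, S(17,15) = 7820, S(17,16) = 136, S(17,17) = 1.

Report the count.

682076806159

i=18: T(18,1)=0+1·1=1 | T(18,2)=1+2·65535=131071 | T(18,3)=65535+3·21457825=64439010 | T(18,4)=21457825+4·694337290=2798806985 | T(18,5)=694337290+5·5652751651=28958095545 | T(18,6)=5652751651+6·17505749898=110687251039 | T(18,7)=17505749898+7·25708104786=197462483400 | T(18,8)=25708104786+8·20415995028=189036065010 | T(18,9)=20415995028+9·9528822303=106175395755 | T(18,10)=9528822303+10·2758334150=37112163803 | T(18,11)=2758334150+11·512060978=8391004908 | T(18,12)=512060978+12·62022324=1256328866 | T(18,13)=62022324+13·4910178=125854638 | T(18,14)=4910178+14·249900=8408778 | T(18,15)=249900+15·7820=367200 | T(18,16)=7820+16·136=9996 | T(18,17)=136+17·1=153 | T(18,18)=1+18·0=1
B_18 = ΣS(18,k) = 1+131071+64439010+2798806985+28958095545+110687251039+197462483400+189036065010+106175395755+37112163803+8391004908+1256328866+125854638+8408778+367200+9996+153+1 = 682076806159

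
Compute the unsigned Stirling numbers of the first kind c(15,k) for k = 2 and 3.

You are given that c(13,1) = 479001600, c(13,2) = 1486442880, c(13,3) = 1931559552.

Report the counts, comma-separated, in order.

283465647360, 392156797824

i=14: T(14,1)=0+13·479001600=6227020800 | T(14,2)=479001600+13·1486442880=19802759040 | T(14,3)=1486442880+13·1931559552=26596717056
i=15: T(15,2)=6227020800+14·19802759040=283465647360 | T(15,3)=19802759040+14·26596717056=392156797824
Read c(15,2) = 283465647360, c(15,3) = 392156797824.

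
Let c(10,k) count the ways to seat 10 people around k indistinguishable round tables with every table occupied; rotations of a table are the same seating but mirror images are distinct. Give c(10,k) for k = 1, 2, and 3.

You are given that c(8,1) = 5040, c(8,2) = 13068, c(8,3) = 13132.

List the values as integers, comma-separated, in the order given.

row 9: T[9][1]=8·5040+0=40320  T[9][2]=8·13068+5040=109584  T[9][3]=8·13132+13068=118124
row 10: T[10][1]=9·40320+0=362880  T[10][2]=9·109584+40320=1026576  T[10][3]=9·118124+109584=1172700
Read c(10,1) = 362880, c(10,2) = 1026576, c(10,3) = 1172700.

362880, 1026576, 1172700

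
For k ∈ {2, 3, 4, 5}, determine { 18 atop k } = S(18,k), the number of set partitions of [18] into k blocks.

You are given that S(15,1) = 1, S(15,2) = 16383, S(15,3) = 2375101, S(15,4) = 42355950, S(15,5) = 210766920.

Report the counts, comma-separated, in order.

r16: T_16,1=1×1+0=1; T_16,2=2×16383+1=32767; T_16,3=3×2375101+16383=7141686; T_16,4=4×42355950+2375101=171798901; T_16,5=5×210766920+42355950=1096190550
r17: T_17,1=1×1+0=1; T_17,2=2×32767+1=65535; T_17,3=3×7141686+32767=21457825; T_17,4=4×171798901+7141686=694337290; T_17,5=5×1096190550+171798901=5652751651
r18: T_18,2=2×65535+1=131071; T_18,3=3×21457825+65535=64439010; T_18,4=4×694337290+21457825=2798806985; T_18,5=5×5652751651+694337290=28958095545
Read S(18,2) = 131071, S(18,3) = 64439010, S(18,4) = 2798806985, S(18,5) = 28958095545.

131071, 64439010, 2798806985, 28958095545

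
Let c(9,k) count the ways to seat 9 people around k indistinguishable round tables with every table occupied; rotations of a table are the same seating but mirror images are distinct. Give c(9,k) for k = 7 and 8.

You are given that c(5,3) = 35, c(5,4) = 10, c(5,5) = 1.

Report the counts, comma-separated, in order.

r6: T_6,4=5×10+35=85; T_6,5=5×1+10=15; T_6,6=5×0+1=1
r7: T_7,5=6×15+85=175; T_7,6=6×1+15=21; T_7,7=6×0+1=1
r8: T_8,6=7×21+175=322; T_8,7=7×1+21=28; T_8,8=7×0+1=1
r9: T_9,7=8×28+322=546; T_9,8=8×1+28=36
Read c(9,7) = 546, c(9,8) = 36.

546, 36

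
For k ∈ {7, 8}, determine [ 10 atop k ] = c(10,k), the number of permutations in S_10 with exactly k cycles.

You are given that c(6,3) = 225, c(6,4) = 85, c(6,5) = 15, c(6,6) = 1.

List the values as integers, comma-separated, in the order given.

9450, 870

r7: T_7,4=6×85+225=735; T_7,5=6×15+85=175; T_7,6=6×1+15=21; T_7,7=6×0+1=1
r8: T_8,5=7×175+735=1960; T_8,6=7×21+175=322; T_8,7=7×1+21=28; T_8,8=7×0+1=1
r9: T_9,6=8×322+1960=4536; T_9,7=8×28+322=546; T_9,8=8×1+28=36
r10: T_10,7=9×546+4536=9450; T_10,8=9×36+546=870
Read c(10,7) = 9450, c(10,8) = 870.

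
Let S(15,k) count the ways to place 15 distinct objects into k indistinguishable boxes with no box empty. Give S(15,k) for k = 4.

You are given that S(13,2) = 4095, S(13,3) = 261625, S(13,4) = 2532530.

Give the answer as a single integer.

42355950

i=14: T(14,3)=4095+3·261625=788970 | T(14,4)=261625+4·2532530=10391745
i=15: T(15,4)=788970+4·10391745=42355950
Read S(15,4) = 42355950.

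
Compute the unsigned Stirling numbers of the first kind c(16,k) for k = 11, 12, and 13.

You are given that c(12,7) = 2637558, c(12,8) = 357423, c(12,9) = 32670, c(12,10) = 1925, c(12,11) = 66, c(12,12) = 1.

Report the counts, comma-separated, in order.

78558480, 4899622, 218400

r13: T_13,8=12×357423+2637558=6926634; T_13,9=12×32670+357423=749463; T_13,10=12×1925+32670=55770; T_13,11=12×66+1925=2717; T_13,12=12×1+66=78; T_13,13=12×0+1=1
r14: T_14,9=13×749463+6926634=16669653; T_14,10=13×55770+749463=1474473; T_14,11=13×2717+55770=91091; T_14,12=13×78+2717=3731; T_14,13=13×1+78=91
r15: T_15,10=14×1474473+16669653=37312275; T_15,11=14×91091+1474473=2749747; T_15,12=14×3731+91091=143325; T_15,13=14×91+3731=5005
r16: T_16,11=15×2749747+37312275=78558480; T_16,12=15×143325+2749747=4899622; T_16,13=15×5005+143325=218400
Read c(16,11) = 78558480, c(16,12) = 4899622, c(16,13) = 218400.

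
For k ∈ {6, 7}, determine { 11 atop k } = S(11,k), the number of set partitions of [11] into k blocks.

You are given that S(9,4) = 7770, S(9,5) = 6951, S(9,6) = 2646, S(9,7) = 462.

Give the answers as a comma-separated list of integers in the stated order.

179487, 63987

row 10: T[10][5]=5·6951+7770=42525  T[10][6]=6·2646+6951=22827  T[10][7]=7·462+2646=5880
row 11: T[11][6]=6·22827+42525=179487  T[11][7]=7·5880+22827=63987
Read S(11,6) = 179487, S(11,7) = 63987.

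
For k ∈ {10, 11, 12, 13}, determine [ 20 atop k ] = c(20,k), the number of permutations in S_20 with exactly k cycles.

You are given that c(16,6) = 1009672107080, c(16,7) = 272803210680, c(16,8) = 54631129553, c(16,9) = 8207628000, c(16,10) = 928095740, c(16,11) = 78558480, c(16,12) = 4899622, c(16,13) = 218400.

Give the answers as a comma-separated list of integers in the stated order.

381922055502195, 46280647751910, 4465226757381, 342252511900

row 17: T[17][7]=16·272803210680+1009672107080=5374523477960  T[17][8]=16·54631129553+272803210680=1146901283528  T[17][9]=16·8207628000+54631129553=185953177553  T[17][10]=16·928095740+8207628000=23057159840  T[17][11]=16·78558480+928095740=2185031420  T[17][12]=16·4899622+78558480=156952432  T[17][13]=16·218400+4899622=8394022
row 18: T[18][8]=17·1146901283528+5374523477960=24871845297936  T[18][9]=17·185953177553+1146901283528=4308105301929  T[18][10]=17·23057159840+185953177553=577924894833  T[18][11]=17·2185031420+23057159840=60202693980  T[18][12]=17·156952432+2185031420=4853222764  T[18][13]=17·8394022+156952432=299650806
row 19: T[19][9]=18·4308105301929+24871845297936=102417740732658  T[19][10]=18·577924894833+4308105301929=14710753408923  T[19][11]=18·60202693980+577924894833=1661573386473  T[19][12]=18·4853222764+60202693980=147560703732  T[19][13]=18·299650806+4853222764=10246937272
row 20: T[20][10]=19·14710753408923+102417740732658=381922055502195  T[20][11]=19·1661573386473+14710753408923=46280647751910  T[20][12]=19·147560703732+1661573386473=4465226757381  T[20][13]=19·10246937272+147560703732=342252511900
Read c(20,10) = 381922055502195, c(20,11) = 46280647751910, c(20,12) = 4465226757381, c(20,13) = 342252511900.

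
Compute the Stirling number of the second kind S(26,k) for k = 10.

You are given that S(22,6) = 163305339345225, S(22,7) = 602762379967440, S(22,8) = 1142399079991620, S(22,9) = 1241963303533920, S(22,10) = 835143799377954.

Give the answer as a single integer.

row 23: T[23][7]=7·602762379967440+163305339345225=4382641999117305  T[23][8]=8·1142399079991620+602762379967440=9741955019900400  T[23][9]=9·1241963303533920+1142399079991620=12320068811796900  T[23][10]=10·835143799377954+1241963303533920=9593401297313460
row 24: T[24][8]=8·9741955019900400+4382641999117305=82318282158320505  T[24][9]=9·12320068811796900+9741955019900400=120622574326072500  T[24][10]=10·9593401297313460+12320068811796900=108254081784931500
row 25: T[25][9]=9·120622574326072500+82318282158320505=1167921451092973005  T[25][10]=10·108254081784931500+120622574326072500=1203163392175387500
row 26: T[26][10]=10·1203163392175387500+1167921451092973005=13199555372846848005
Read S(26,10) = 13199555372846848005.

13199555372846848005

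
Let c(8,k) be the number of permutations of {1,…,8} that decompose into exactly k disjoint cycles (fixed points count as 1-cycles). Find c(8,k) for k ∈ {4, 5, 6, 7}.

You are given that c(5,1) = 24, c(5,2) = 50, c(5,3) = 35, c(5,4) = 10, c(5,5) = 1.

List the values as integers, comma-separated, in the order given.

6769, 1960, 322, 28

i=6: T(6,2)=24+5·50=274 | T(6,3)=50+5·35=225 | T(6,4)=35+5·10=85 | T(6,5)=10+5·1=15 | T(6,6)=1+5·0=1
i=7: T(7,3)=274+6·225=1624 | T(7,4)=225+6·85=735 | T(7,5)=85+6·15=175 | T(7,6)=15+6·1=21 | T(7,7)=1+6·0=1
i=8: T(8,4)=1624+7·735=6769 | T(8,5)=735+7·175=1960 | T(8,6)=175+7·21=322 | T(8,7)=21+7·1=28
Read c(8,4) = 6769, c(8,5) = 1960, c(8,6) = 322, c(8,7) = 28.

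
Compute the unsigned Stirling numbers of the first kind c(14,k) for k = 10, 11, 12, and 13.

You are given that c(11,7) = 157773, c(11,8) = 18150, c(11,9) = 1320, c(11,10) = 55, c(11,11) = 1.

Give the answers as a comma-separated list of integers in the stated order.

[12] T[12,8]:11*18150+157773=357423 · T[12,9]:11*1320+18150=32670 · T[12,10]:11*55+1320=1925 · T[12,11]:11*1+55=66 · T[12,12]:11*0+1=1
[13] T[13,9]:12*32670+357423=749463 · T[13,10]:12*1925+32670=55770 · T[13,11]:12*66+1925=2717 · T[13,12]:12*1+66=78 · T[13,13]:12*0+1=1
[14] T[14,10]:13*55770+749463=1474473 · T[14,11]:13*2717+55770=91091 · T[14,12]:13*78+2717=3731 · T[14,13]:13*1+78=91
Read c(14,10) = 1474473, c(14,11) = 91091, c(14,12) = 3731, c(14,13) = 91.

1474473, 91091, 3731, 91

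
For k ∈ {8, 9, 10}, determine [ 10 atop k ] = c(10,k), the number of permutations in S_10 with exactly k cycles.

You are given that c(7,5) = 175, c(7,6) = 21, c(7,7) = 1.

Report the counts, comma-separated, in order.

870, 45, 1

row 8: T[8][6]=7·21+175=322  T[8][7]=7·1+21=28  T[8][8]=7·0+1=1
row 9: T[9][7]=8·28+322=546  T[9][8]=8·1+28=36  T[9][9]=8·0+1=1
row 10: T[10][8]=9·36+546=870  T[10][9]=9·1+36=45  T[10][10]=9·0+1=1
Read c(10,8) = 870, c(10,9) = 45, c(10,10) = 1.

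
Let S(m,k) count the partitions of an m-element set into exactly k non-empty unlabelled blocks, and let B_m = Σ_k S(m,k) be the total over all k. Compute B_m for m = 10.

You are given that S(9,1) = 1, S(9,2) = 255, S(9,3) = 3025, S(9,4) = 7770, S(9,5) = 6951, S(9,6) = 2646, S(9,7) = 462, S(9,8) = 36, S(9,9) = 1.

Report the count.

row 10: T[10][1]=1·1+0=1  T[10][2]=2·255+1=511  T[10][3]=3·3025+255=9330  T[10][4]=4·7770+3025=34105  T[10][5]=5·6951+7770=42525  T[10][6]=6·2646+6951=22827  T[10][7]=7·462+2646=5880  T[10][8]=8·36+462=750  T[10][9]=9·1+36=45  T[10][10]=10·0+1=1
B_10 = ΣS(10,k) = 1+511+9330+34105+42525+22827+5880+750+45+1 = 115975

115975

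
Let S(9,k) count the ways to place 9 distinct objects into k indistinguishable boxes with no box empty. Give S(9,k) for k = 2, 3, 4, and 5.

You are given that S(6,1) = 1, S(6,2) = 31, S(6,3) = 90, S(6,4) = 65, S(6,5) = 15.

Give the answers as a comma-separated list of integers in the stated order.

255, 3025, 7770, 6951

row 7: T[7][1]=1·1+0=1  T[7][2]=2·31+1=63  T[7][3]=3·90+31=301  T[7][4]=4·65+90=350  T[7][5]=5·15+65=140
row 8: T[8][1]=1·1+0=1  T[8][2]=2·63+1=127  T[8][3]=3·301+63=966  T[8][4]=4·350+301=1701  T[8][5]=5·140+350=1050
row 9: T[9][2]=2·127+1=255  T[9][3]=3·966+127=3025  T[9][4]=4·1701+966=7770  T[9][5]=5·1050+1701=6951
Read S(9,2) = 255, S(9,3) = 3025, S(9,4) = 7770, S(9,5) = 6951.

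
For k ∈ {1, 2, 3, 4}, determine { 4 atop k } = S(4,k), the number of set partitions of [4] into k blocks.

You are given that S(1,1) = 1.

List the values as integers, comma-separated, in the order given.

1, 7, 6, 1

row 2: T[2][1]=1·1+0=1  T[2][2]=2·0+1=1
row 3: T[3][1]=1·1+0=1  T[3][2]=2·1+1=3  T[3][3]=3·0+1=1
row 4: T[4][1]=1·1+0=1  T[4][2]=2·3+1=7  T[4][3]=3·1+3=6  T[4][4]=4·0+1=1
Read S(4,1) = 1, S(4,2) = 7, S(4,3) = 6, S(4,4) = 1.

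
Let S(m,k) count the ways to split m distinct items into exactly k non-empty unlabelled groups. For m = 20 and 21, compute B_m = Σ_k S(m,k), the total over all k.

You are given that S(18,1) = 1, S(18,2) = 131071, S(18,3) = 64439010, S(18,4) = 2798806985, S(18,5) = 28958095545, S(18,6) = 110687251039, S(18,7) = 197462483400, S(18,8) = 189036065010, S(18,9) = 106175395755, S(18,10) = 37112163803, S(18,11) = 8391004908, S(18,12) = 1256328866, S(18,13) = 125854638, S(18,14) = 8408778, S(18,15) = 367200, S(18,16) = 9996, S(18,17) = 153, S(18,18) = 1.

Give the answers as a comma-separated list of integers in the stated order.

51724158235372, 474869816156751

r19: T_19,1=1×1+0=1; T_19,2=2×131071+1=262143; T_19,3=3×64439010+131071=193448101; T_19,4=4×2798806985+64439010=11259666950; T_19,5=5×28958095545+2798806985=147589284710; T_19,6=6×110687251039+28958095545=693081601779; T_19,7=7×197462483400+110687251039=1492924634839; T_19,8=8×189036065010+197462483400=1709751003480; T_19,9=9×106175395755+189036065010=1144614626805; T_19,10=10×37112163803+106175395755=477297033785; T_19,11=11×8391004908+37112163803=129413217791; T_19,12=12×1256328866+8391004908=23466951300; T_19,13=13×125854638+1256328866=2892439160; T_19,14=14×8408778+125854638=243577530; T_19,15=15×367200+8408778=13916778; T_19,16=16×9996+367200=527136; T_19,17=17×153+9996=12597; T_19,18=18×1+153=171; T_19,19=19×0+1=1
r20: T_20,1=1×1+0=1; T_20,2=2×262143+1=524287; T_20,3=3×193448101+262143=580606446; T_20,4=4×11259666950+193448101=45232115901; T_20,5=5×147589284710+11259666950=749206090500; T_20,6=6×693081601779+147589284710=4306078895384; T_20,7=7×1492924634839+693081601779=11143554045652; T_20,8=8×1709751003480+1492924634839=15170932662679; T_20,9=9×1144614626805+1709751003480=12011282644725; T_20,10=10×477297033785+1144614626805=5917584964655; T_20,11=11×129413217791+477297033785=1900842429486; T_20,12=12×23466951300+129413217791=411016633391; T_20,13=13×2892439160+23466951300=61068660380; T_20,14=14×243577530+2892439160=6302524580; T_20,15=15×13916778+243577530=452329200; T_20,16=16×527136+13916778=22350954; T_20,17=17×12597+527136=741285; T_20,18=18×171+12597=15675; T_20,19=19×1+171=190; T_20,20=20×0+1=1
r21: T_21,1=1×1+0=1; T_21,2=2×524287+1=1048575; T_21,3=3×580606446+524287=1742343625; T_21,4=4×45232115901+580606446=181509070050; T_21,5=5×749206090500+45232115901=3791262568401; T_21,6=6×4306078895384+749206090500=26585679462804; T_21,7=7×11143554045652+4306078895384=82310957214948; T_21,8=8×15170932662679+11143554045652=132511015347084; T_21,9=9×12011282644725+15170932662679=123272476465204; T_21,10=10×5917584964655+12011282644725=71187132291275; T_21,11=11×1900842429486+5917584964655=26826851689001; T_21,12=12×411016633391+1900842429486=6833042030178; T_21,13=13×61068660380+411016633391=1204909218331; T_21,14=14×6302524580+61068660380=149304004500; T_21,15=15×452329200+6302524580=13087462580; T_21,16=16×22350954+452329200=809944464; T_21,17=17×741285+22350954=34952799; T_21,18=18×15675+741285=1023435; T_21,19=19×190+15675=19285; T_21,20=20×1+190=210; T_21,21=21×0+1=1
B_20 = ΣS(20,k) = 1+524287+580606446+45232115901+749206090500+4306078895384+11143554045652+15170932662679+12011282644725+5917584964655+1900842429486+411016633391+61068660380+6302524580+452329200+22350954+741285+15675+190+1 = 51724158235372
B_21 = ΣS(21,k) = 1+1048575+1742343625+181509070050+3791262568401+26585679462804+82310957214948+132511015347084+123272476465204+71187132291275+26826851689001+6833042030178+1204909218331+149304004500+13087462580+809944464+34952799+1023435+19285+210+1 = 474869816156751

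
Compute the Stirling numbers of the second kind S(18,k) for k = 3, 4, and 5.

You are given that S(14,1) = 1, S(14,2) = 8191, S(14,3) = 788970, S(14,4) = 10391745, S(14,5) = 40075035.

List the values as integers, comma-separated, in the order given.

64439010, 2798806985, 28958095545

@15  (15,1):1·1+0→1, (15,2):8191·2+1→16383, (15,3):788970·3+8191→2375101, (15,4):10391745·4+788970→42355950, (15,5):40075035·5+10391745→210766920
@16  (16,1):1·1+0→1, (16,2):16383·2+1→32767, (16,3):2375101·3+16383→7141686, (16,4):42355950·4+2375101→171798901, (16,5):210766920·5+42355950→1096190550
@17  (17,2):32767·2+1→65535, (17,3):7141686·3+32767→21457825, (17,4):171798901·4+7141686→694337290, (17,5):1096190550·5+171798901→5652751651
@18  (18,3):21457825·3+65535→64439010, (18,4):694337290·4+21457825→2798806985, (18,5):5652751651·5+694337290→28958095545
Read S(18,3) = 64439010, S(18,4) = 2798806985, S(18,5) = 28958095545.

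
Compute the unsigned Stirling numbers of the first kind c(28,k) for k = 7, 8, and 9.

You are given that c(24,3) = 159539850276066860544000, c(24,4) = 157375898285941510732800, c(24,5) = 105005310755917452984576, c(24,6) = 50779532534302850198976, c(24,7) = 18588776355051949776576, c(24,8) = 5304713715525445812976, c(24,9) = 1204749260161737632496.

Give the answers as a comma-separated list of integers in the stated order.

11616723683566425573507775872, 3673742549077683082376236224, 936363983558079713086850400

i=25: T(25,4)=159539850276066860544000+24·157375898285941510732800=3936561409138663118131200 | T(25,5)=157375898285941510732800+24·105005310755917452984576=2677503356427960382362624 | T(25,6)=105005310755917452984576+24·50779532534302850198976=1323714091579185857760000 | T(25,7)=50779532534302850198976+24·18588776355051949776576=496910165055549644836800 | T(25,8)=18588776355051949776576+24·5304713715525445812976=145901905527662649288000 | T(25,9)=5304713715525445812976+24·1204749260161737632496=34218695959407148992880
i=26: T(26,5)=3936561409138663118131200+25·2677503356427960382362624=70874145319837672677196800 | T(26,6)=2677503356427960382362624+25·1323714091579185857760000=35770355645907606826362624 | T(26,7)=1323714091579185857760000+25·496910165055549644836800=13746468217967926978680000 | T(26,8)=496910165055549644836800+25·145901905527662649288000=4144457803247115877036800 | T(26,9)=145901905527662649288000+25·34218695959407148992880=1001369304512841374110000
i=27: T(27,6)=70874145319837672677196800+26·35770355645907606826362624=1000903392113435450162625024 | T(27,7)=35770355645907606826362624+26·13746468217967926978680000=393178529313073708272042624 | T(27,8)=13746468217967926978680000+26·4144457803247115877036800=121502371102392939781636800 | T(27,9)=4144457803247115877036800+26·1001369304512841374110000=30180059720580991603896800
i=28: T(28,7)=1000903392113435450162625024+27·393178529313073708272042624=11616723683566425573507775872 | T(28,8)=393178529313073708272042624+27·121502371102392939781636800=3673742549077683082376236224 | T(28,9)=121502371102392939781636800+27·30180059720580991603896800=936363983558079713086850400
Read c(28,7) = 11616723683566425573507775872, c(28,8) = 3673742549077683082376236224, c(28,9) = 936363983558079713086850400.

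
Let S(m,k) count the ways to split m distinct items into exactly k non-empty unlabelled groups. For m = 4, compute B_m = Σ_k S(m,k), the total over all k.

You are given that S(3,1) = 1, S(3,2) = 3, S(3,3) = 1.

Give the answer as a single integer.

r4: T_4,1=1×1+0=1; T_4,2=2×3+1=7; T_4,3=3×1+3=6; T_4,4=4×0+1=1
B_4 = ΣS(4,k) = 1+7+6+1 = 15

15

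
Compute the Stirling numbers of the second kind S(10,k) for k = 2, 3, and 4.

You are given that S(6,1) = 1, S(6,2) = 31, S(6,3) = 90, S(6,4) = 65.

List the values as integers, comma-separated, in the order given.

511, 9330, 34105

row 7: T[7][1]=1·1+0=1  T[7][2]=2·31+1=63  T[7][3]=3·90+31=301  T[7][4]=4·65+90=350
row 8: T[8][1]=1·1+0=1  T[8][2]=2·63+1=127  T[8][3]=3·301+63=966  T[8][4]=4·350+301=1701
row 9: T[9][1]=1·1+0=1  T[9][2]=2·127+1=255  T[9][3]=3·966+127=3025  T[9][4]=4·1701+966=7770
row 10: T[10][2]=2·255+1=511  T[10][3]=3·3025+255=9330  T[10][4]=4·7770+3025=34105
Read S(10,2) = 511, S(10,3) = 9330, S(10,4) = 34105.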